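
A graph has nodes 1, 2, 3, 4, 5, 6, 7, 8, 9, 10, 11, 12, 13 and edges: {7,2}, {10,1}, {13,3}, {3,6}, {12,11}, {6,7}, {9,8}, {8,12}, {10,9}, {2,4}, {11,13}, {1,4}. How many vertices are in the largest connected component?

12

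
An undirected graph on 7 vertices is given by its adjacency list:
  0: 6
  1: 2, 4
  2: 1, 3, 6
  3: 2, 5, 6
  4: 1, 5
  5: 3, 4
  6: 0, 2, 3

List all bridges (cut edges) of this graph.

The edges on the cycle 3-5-4-1-2-3 are not bridges since each lies on that cycle.
But removing 0-6 disconnects 0 from 6 — this is a bridge.

0-6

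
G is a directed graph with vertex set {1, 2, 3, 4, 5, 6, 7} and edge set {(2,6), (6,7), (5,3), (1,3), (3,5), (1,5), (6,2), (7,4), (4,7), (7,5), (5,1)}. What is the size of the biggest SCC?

{1, 3, 5} are all mutually reachable — one SCC of size 3.
{4, 7} are all mutually reachable — one SCC of size 2.
{2, 6} are all mutually reachable — one SCC of size 2.
The largest has 3 vertices.

3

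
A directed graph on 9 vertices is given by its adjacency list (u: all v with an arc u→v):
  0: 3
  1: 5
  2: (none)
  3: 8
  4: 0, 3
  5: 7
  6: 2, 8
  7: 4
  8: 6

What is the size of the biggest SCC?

2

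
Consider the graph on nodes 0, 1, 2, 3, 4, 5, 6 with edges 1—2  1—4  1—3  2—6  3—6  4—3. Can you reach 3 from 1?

From 1 we can reach 1, 2, 3, 4, 6, which includes 3.

Yes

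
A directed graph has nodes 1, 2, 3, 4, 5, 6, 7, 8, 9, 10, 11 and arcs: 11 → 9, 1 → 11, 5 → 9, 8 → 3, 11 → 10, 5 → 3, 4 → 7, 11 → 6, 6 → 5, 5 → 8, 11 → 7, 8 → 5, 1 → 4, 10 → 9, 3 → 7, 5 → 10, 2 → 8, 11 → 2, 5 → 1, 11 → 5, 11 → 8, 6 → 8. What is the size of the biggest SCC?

{1, 2, 5, 6, 8, 11} are all mutually reachable — one SCC of size 6.
{3} is an SCC by itself.
{10} is an SCC by itself.
{9} is an SCC by itself.
{7} is an SCC by itself.
(and 1 more singleton SCC)
The largest has 6 vertices.

6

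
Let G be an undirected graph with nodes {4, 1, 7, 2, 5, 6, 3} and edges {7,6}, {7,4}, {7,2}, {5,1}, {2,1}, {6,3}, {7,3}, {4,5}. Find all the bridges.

none

The edges on the cycle 7-6-3-7 are not bridges since each lies on that cycle.
Every edge lies on some cycle, so there are no bridges.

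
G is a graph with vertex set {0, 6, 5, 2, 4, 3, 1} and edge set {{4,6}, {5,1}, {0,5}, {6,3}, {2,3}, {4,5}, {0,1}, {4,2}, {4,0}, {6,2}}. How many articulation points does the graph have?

Removing 4 increases the component count from 1 to 2, so 4 is a cut vertex.
By contrast removing 2 leaves 1 component; it is not a cut vertex. No other vertex is a cut vertex either.

1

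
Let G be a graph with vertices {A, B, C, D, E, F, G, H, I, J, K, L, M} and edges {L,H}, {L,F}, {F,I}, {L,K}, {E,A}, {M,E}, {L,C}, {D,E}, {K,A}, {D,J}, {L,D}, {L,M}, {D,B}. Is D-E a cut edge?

After removing D-E, the path D-L-M-E still connects them, so the edge is not a bridge.

No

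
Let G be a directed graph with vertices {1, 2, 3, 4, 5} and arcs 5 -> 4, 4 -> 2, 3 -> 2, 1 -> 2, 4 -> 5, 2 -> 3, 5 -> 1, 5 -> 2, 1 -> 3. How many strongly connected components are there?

3

{2, 3} are all mutually reachable — one SCC of size 2.
{4, 5} are all mutually reachable — one SCC of size 2.
{1} is an SCC by itself.
That gives 3 strongly connected components.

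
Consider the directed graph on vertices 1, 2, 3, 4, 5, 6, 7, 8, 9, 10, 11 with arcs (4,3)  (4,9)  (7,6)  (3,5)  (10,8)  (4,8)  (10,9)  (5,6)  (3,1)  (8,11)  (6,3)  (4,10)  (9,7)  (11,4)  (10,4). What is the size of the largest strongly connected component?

{4, 8, 10, 11} are all mutually reachable — one SCC of size 4.
{3, 5, 6} are all mutually reachable — one SCC of size 3.
{1} is an SCC by itself.
{2} is an SCC by itself.
{7} is an SCC by itself.
(and 1 more singleton SCC)
The largest has 4 vertices.

4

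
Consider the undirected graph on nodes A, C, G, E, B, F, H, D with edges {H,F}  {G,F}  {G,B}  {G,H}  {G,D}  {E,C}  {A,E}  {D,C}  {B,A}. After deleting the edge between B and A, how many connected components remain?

1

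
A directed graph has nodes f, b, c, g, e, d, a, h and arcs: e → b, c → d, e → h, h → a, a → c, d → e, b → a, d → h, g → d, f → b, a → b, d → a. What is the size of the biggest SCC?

6

{a, b, c, d, e, h} are all mutually reachable — one SCC of size 6.
{f} is an SCC by itself.
{g} is an SCC by itself.
The largest has 6 vertices.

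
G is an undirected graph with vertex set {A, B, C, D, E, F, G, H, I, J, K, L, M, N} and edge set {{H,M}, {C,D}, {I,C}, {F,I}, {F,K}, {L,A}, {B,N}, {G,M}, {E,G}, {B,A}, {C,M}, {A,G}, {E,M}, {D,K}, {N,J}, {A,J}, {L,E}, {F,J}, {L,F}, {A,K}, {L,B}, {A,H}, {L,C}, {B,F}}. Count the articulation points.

Removing L, for instance, still leaves 1 component. No single vertex removal increases the component count — the graph has no articulation points.

0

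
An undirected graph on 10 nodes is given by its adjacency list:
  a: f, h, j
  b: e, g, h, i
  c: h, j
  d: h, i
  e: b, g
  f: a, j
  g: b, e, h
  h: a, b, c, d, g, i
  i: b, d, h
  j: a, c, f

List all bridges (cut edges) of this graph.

none

The edges on the cycle h-g-e-b-h are not bridges since each lies on that cycle.
Every edge lies on some cycle, so there are no bridges.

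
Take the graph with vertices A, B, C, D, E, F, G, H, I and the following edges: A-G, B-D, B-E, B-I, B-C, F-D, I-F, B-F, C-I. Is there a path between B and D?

From B we can reach B, C, D, E, F, I, which includes D.

Yes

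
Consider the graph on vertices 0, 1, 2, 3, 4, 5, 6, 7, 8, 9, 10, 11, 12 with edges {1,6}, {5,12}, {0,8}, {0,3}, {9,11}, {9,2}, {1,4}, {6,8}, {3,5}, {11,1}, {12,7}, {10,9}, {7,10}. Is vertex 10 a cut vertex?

No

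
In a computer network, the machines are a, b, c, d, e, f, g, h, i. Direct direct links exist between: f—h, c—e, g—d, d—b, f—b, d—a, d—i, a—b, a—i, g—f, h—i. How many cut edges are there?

The edges on the cycle g-f-h-i-d-g are not bridges since each lies on that cycle.
But removing e—c disconnects e from c — this is a bridge.

1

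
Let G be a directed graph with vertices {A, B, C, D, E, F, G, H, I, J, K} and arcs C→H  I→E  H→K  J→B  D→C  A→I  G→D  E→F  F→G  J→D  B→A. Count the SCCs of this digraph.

{C} is an SCC by itself.
{I} is an SCC by itself.
{K} is an SCC by itself.
{F} is an SCC by itself.
{B} is an SCC by itself.
(and 6 more singleton SCCs)
That gives 11 strongly connected components.

11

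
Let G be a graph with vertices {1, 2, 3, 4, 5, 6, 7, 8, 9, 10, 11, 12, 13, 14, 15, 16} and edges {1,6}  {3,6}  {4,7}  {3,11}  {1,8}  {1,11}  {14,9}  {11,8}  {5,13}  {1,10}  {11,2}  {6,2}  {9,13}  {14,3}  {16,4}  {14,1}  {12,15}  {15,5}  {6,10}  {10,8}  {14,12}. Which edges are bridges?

The edges on the cycle 14-12-15-5-13-9-14 are not bridges since each lies on that cycle.
But removing 16–4 disconnects 16 from 4; removing 4–7 disconnects 4 from 7 — these are bridges.

16-4, 4-7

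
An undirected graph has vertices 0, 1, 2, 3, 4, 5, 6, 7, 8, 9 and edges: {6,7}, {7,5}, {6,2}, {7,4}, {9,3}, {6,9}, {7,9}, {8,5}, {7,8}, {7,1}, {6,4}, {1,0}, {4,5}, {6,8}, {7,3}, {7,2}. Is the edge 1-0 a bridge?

Yes

Removing 1-0 leaves no path between 1 and 0: the component count goes from 1 to 2. So it is a bridge.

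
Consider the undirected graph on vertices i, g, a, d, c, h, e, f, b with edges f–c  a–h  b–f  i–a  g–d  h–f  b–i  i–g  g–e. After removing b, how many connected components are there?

1

With b gone, the remaining components are: {a, c, d, e, f, g, h, i}.
That is 1 component.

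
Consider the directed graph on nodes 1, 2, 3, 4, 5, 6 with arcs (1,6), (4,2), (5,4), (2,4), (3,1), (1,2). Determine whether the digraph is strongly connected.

No

There is no directed path from 2 to 1, so the graph is not strongly connected.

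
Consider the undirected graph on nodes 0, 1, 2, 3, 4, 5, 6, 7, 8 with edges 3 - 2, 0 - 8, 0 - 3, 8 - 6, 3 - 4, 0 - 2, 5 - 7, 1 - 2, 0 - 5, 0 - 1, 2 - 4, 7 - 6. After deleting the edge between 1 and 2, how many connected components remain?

1

1 and 2 are still connected via 1-0-2, so the component count stays at 1.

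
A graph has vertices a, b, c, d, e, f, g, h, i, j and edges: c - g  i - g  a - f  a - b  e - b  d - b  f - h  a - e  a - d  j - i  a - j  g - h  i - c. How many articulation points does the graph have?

Removing a increases the component count from 1 to 2, so a is a cut vertex.
By contrast removing j leaves 1 component; it is not a cut vertex. No other vertex is a cut vertex either.

1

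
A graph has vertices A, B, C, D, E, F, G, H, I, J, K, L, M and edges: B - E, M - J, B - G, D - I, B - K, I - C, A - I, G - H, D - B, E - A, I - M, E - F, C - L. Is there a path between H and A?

Yes

From H we can reach A, B, C, D, E, F, G, H, I, J, K, L, M, which includes A.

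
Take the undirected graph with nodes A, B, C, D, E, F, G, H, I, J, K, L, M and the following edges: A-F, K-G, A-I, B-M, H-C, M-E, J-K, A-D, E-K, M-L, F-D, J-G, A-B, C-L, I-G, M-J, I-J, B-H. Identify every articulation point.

Removing A increases the component count from 1 to 2, so A is a cut vertex.
By contrast removing E leaves 1 component; it is not a cut vertex. No other vertex is a cut vertex either.

A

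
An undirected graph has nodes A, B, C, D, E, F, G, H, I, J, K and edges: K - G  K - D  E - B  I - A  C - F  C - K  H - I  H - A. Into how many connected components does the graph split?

4

J is isolated — a component by itself.
Starting from B we can reach B, E. That is one component of size 2.
Starting from A we can reach A, H, I. That is one component of size 3.
Starting from C we can reach C, D, F, G, K. That is one component of size 5.
Total: 4 components.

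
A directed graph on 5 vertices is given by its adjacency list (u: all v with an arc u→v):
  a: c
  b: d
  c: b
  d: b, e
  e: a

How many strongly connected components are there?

{a, b, c, d, e} are all mutually reachable — one SCC of size 5.
That gives 1 strongly connected component.

1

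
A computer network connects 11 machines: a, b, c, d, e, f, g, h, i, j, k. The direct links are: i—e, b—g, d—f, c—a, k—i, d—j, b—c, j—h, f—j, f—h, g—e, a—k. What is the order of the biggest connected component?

7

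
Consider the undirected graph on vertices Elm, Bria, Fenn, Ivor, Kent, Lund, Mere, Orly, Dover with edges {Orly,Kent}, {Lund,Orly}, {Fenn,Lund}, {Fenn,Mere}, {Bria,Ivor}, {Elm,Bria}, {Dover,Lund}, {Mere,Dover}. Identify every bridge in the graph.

Bria-Elm, Bria-Ivor, Kent-Orly, Lund-Orly

The edges on the cycle Fenn-Mere-Dover-Lund-Fenn are not bridges since each lies on that cycle.
But removing Lund—Orly disconnects Lund from Orly; removing Elm—Bria disconnects Elm from Bria; removing Orly—Kent disconnects Orly from Kent; removing Ivor—Bria disconnects Ivor from Bria — these are bridges.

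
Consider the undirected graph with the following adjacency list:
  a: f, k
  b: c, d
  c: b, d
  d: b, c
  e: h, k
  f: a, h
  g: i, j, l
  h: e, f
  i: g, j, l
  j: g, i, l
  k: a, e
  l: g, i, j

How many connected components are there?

Starting from b we can reach b, c, d. That is one component of size 3.
Starting from g we can reach g, i, j, l. That is one component of size 4.
Starting from a we can reach a, e, f, h, k. That is one component of size 5.
Total: 3 components.

3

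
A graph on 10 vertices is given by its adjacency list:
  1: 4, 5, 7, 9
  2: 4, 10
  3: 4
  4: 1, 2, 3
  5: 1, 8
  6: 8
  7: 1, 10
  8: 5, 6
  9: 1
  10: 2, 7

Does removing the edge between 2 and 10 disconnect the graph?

No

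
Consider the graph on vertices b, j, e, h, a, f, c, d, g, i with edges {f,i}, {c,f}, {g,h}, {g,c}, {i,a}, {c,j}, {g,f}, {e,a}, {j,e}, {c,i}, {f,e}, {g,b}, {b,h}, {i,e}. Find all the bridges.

The edges on the cycle g-b-h-g are not bridges since each lies on that cycle.
Every edge lies on some cycle, so there are no bridges.

none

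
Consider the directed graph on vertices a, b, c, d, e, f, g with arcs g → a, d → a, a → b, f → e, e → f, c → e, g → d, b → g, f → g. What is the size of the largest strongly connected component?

{a, b, d, g} are all mutually reachable — one SCC of size 4.
{e, f} are all mutually reachable — one SCC of size 2.
{c} is an SCC by itself.
The largest has 4 vertices.

4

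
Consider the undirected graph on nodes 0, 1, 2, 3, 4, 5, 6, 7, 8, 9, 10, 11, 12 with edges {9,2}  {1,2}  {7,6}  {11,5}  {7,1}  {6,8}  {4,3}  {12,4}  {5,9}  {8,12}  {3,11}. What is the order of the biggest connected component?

11

0 is isolated — a component by itself.
10 is isolated — a component by itself.
Starting from 1 we can reach 1, 2, 3, 4, 5, 6, 7, 8, 9, 11, 12. That is one component of size 11.
The largest has 11 vertices.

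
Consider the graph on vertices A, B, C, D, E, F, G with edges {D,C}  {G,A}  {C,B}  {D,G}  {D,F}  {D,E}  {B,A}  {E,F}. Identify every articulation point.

D

Removing D increases the component count from 1 to 2, so D is a cut vertex.
By contrast removing E leaves 1 component; it is not a cut vertex. No other vertex is a cut vertex either.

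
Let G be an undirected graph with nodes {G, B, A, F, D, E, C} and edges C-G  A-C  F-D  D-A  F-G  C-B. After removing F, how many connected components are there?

2

With F gone, the remaining components are: {E}; {A, B, C, D, G}.
That is 2 components.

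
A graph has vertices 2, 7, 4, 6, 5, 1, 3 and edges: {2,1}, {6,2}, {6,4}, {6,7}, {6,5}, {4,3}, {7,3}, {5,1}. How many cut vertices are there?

Removing 6 increases the component count from 1 to 2, so 6 is a cut vertex.
By contrast removing 7 leaves 1 component; it is not a cut vertex. No other vertex is a cut vertex either.

1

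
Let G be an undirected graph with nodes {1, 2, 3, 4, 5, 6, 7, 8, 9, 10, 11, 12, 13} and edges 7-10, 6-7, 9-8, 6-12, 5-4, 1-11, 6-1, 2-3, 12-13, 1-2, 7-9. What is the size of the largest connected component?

Starting from 4 we can reach 4, 5. That is one component of size 2.
Starting from 1 we can reach 1, 2, 3, 6, 7, 8, 9, 10, 11, 12, 13. That is one component of size 11.
The largest has 11 vertices.

11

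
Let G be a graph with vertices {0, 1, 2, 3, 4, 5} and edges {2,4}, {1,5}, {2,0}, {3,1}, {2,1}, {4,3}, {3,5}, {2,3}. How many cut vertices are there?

1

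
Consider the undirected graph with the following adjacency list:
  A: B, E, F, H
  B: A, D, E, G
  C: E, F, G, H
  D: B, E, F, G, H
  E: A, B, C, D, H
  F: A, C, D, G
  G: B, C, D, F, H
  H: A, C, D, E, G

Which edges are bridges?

The edges on the cycle G-C-E-H-G are not bridges since each lies on that cycle.
Every edge lies on some cycle, so there are no bridges.

none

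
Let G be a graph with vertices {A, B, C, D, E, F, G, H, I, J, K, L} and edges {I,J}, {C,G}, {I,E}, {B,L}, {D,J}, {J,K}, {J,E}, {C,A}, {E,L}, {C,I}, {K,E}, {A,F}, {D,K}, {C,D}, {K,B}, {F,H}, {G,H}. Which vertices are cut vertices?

Removing C increases the component count from 1 to 2, so C is a cut vertex.
By contrast removing E leaves 1 component; it is not a cut vertex. No other vertex is a cut vertex either.

C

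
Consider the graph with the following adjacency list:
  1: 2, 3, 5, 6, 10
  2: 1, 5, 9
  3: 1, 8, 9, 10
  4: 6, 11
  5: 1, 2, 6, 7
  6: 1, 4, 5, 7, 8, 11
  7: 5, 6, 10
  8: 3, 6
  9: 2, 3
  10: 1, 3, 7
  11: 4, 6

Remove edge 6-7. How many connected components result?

6 and 7 are still connected via 6-5-7, so the component count stays at 1.

1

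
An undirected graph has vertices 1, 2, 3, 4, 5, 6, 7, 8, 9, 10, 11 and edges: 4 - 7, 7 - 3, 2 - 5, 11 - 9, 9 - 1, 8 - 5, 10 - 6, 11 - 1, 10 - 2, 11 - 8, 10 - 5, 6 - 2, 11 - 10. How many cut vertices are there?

2

Removing 7 increases the component count from 2 to 3, so 7 is a cut vertex.
Removing 11 increases the component count from 2 to 3, so 11 is a cut vertex.
By contrast removing 2 leaves 2 components; it is not a cut vertex. No other vertex is a cut vertex either.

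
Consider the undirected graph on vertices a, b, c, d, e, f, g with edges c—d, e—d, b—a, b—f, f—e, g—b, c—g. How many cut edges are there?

1

The edges on the cycle c-g-b-f-e-d-c are not bridges since each lies on that cycle.
But removing b—a disconnects b from a — this is a bridge.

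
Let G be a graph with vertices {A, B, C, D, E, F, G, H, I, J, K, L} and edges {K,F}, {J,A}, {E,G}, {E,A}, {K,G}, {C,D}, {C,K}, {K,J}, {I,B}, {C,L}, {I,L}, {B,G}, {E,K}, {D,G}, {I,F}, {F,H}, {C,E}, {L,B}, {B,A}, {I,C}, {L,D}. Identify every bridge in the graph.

The edges on the cycle I-C-E-A-B-I are not bridges since each lies on that cycle.
But removing H—F disconnects H from F — this is a bridge.

F-H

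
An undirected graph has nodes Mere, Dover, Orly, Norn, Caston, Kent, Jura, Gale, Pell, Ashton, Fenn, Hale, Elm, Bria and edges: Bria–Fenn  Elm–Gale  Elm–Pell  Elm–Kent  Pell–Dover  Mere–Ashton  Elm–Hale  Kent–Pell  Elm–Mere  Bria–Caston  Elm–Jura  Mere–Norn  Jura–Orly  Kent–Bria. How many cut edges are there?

The edges on the cycle Elm-Kent-Pell-Elm are not bridges since each lies on that cycle.
But removing Jura–Orly disconnects Jura from Orly; removing Elm–Hale disconnects Elm from Hale; removing Elm–Jura disconnects Elm from Jura; removing Pell–Dover disconnects Pell from Dover — these are bridges.
In total 11 edges are bridges.

11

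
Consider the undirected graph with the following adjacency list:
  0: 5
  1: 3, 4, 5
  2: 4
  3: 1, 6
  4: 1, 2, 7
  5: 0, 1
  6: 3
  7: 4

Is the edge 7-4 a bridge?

Yes

Removing 7-4 leaves no path between 7 and 4: the component count goes from 1 to 2. So it is a bridge.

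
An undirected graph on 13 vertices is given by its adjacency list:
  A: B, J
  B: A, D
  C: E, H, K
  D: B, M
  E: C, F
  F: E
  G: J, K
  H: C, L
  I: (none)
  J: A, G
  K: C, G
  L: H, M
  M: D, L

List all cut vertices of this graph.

Removing C increases the component count from 2 to 3, so C is a cut vertex.
Removing E increases the component count from 2 to 3, so E is a cut vertex.
By contrast removing M leaves 2 components; it is not a cut vertex. No other vertex is a cut vertex either.

C, E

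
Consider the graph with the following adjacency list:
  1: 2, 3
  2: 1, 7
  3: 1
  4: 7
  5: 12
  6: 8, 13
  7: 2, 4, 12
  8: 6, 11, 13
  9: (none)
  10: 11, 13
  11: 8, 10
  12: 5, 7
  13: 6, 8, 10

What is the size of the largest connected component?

7

9 is isolated — a component by itself.
Starting from 6 we can reach 6, 8, 10, 11, 13. That is one component of size 5.
Starting from 1 we can reach 1, 2, 3, 4, 5, 7, 12. That is one component of size 7.
The largest has 7 vertices.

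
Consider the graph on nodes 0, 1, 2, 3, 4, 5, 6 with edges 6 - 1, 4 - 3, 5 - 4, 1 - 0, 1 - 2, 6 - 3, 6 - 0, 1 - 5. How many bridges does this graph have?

1

The edges on the cycle 6-1-0-6 are not bridges since each lies on that cycle.
But removing 1 - 2 disconnects 1 from 2 — this is a bridge.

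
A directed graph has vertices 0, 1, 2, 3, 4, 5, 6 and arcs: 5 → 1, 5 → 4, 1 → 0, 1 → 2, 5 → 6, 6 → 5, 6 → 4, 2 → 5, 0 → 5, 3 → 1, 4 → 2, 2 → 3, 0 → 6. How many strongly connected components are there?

1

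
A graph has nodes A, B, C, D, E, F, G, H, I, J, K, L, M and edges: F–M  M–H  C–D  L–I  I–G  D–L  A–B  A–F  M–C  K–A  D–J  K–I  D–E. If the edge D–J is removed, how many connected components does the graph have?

2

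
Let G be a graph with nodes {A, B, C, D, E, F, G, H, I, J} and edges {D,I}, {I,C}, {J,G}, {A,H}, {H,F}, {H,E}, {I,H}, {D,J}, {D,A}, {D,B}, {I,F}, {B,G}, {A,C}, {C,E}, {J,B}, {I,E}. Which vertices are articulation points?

D

Removing D increases the component count from 1 to 2, so D is a cut vertex.
By contrast removing B leaves 1 component; it is not a cut vertex. No other vertex is a cut vertex either.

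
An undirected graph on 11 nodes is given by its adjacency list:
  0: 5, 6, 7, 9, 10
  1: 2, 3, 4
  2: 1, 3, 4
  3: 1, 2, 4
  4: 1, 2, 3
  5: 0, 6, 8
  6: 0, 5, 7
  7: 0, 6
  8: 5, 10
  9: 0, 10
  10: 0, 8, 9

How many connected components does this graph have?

2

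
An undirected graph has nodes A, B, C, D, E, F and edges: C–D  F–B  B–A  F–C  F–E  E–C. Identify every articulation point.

B, C, F

Removing B increases the component count from 1 to 2, so B is a cut vertex.
Removing C increases the component count from 1 to 2, so C is a cut vertex.
Removing F increases the component count from 1 to 2, so F is a cut vertex.
By contrast removing A leaves 1 component; it is not a cut vertex. No other vertex is a cut vertex either.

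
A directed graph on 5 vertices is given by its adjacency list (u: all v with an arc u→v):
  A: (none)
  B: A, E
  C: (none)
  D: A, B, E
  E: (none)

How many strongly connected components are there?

{C} is an SCC by itself.
{E} is an SCC by itself.
{B} is an SCC by itself.
{A} is an SCC by itself.
{D} is an SCC by itself.
That gives 5 strongly connected components.

5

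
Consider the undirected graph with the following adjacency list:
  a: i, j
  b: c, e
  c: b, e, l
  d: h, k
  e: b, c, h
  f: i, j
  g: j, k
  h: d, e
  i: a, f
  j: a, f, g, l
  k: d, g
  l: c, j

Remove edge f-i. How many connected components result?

1

f and i are still connected via f-j-a-i, so the component count stays at 1.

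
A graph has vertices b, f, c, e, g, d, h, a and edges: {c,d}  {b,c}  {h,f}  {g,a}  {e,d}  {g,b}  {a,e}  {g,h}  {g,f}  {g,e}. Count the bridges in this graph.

0

The edges on the cycle g-h-f-g are not bridges since each lies on that cycle.
Every edge lies on some cycle, so there are no bridges.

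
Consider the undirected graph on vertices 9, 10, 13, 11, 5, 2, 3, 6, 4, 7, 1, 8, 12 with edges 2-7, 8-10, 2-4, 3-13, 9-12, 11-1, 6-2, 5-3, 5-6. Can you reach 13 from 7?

Yes

From 7 we can reach 2, 3, 4, 5, 6, 7, 13, which includes 13.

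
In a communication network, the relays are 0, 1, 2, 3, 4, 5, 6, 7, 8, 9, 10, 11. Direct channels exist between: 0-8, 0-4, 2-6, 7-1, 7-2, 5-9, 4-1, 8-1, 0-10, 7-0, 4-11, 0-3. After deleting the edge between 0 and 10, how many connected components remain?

3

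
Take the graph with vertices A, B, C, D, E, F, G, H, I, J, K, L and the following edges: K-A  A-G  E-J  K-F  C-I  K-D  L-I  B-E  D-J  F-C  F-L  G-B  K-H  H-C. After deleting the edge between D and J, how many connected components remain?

1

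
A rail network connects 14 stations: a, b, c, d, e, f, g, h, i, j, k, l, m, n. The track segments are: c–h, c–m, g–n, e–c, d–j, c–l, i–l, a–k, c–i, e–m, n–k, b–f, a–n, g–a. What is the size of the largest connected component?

Starting from d we can reach d, j. That is one component of size 2.
Starting from b we can reach b, f. That is one component of size 2.
Starting from a we can reach a, g, k, n. That is one component of size 4.
Starting from c we can reach c, e, h, i, l, m. That is one component of size 6.
The largest has 6 vertices.

6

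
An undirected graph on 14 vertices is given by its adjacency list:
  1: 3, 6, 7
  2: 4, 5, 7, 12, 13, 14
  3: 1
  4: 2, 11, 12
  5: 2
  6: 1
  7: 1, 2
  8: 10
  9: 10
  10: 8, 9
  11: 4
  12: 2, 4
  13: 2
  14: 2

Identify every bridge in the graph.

The edges on the cycle 2-4-12-2 are not bridges since each lies on that cycle.
But removing 9-10 disconnects 9 from 10; removing 7-2 disconnects 7 from 2; removing 1-6 disconnects 1 from 6; removing 5-2 disconnects 5 from 2 — these are bridges.
In total 10 edges are bridges.

1-3, 1-6, 1-7, 10-8, 10-9, 11-4, 13-2, 14-2, 2-5, 2-7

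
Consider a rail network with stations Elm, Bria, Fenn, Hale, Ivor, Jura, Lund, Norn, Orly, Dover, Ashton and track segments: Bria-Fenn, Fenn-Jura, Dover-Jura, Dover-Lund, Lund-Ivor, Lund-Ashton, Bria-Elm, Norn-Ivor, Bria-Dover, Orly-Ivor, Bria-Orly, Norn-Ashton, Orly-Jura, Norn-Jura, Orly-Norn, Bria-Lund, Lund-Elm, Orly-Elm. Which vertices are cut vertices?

none

Removing Ivor, for instance, still leaves 2 components. No single vertex removal increases the component count — the graph has no articulation points.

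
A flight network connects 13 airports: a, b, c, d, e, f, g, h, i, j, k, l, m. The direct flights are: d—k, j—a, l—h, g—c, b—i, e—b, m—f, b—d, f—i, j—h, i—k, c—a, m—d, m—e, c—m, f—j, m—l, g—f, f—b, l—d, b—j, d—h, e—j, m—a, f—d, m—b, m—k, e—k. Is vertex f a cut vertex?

Deleting f leaves 1 component (was 1) (its neighbors b, d, g, i, j, m remain connected to each other), so f is not a cut vertex.

No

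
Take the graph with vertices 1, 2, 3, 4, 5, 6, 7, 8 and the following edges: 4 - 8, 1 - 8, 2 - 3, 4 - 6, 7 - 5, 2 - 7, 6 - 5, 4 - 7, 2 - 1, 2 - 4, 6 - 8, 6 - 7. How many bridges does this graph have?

The edges on the cycle 2-1-8-4-2 are not bridges since each lies on that cycle.
But removing 2 - 3 disconnects 2 from 3 — this is a bridge.

1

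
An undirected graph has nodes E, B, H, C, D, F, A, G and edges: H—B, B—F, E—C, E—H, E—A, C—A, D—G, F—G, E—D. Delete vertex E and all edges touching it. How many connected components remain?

With E gone, the remaining components are: {A, C}; {B, D, F, G, H}.
That is 2 components.

2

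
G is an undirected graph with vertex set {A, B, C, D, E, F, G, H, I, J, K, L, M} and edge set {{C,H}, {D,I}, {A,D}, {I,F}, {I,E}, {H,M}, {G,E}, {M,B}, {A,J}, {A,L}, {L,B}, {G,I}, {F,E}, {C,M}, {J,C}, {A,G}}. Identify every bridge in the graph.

The edges on the cycle I-F-E-I are not bridges since each lies on that cycle.
Every edge lies on some cycle, so there are no bridges.

none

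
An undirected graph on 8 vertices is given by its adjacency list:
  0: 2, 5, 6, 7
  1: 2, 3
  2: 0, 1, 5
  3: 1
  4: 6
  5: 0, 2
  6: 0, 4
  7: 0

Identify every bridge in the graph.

0-6, 0-7, 1-2, 1-3, 4-6

The edges on the cycle 0-2-5-0 are not bridges since each lies on that cycle.
But removing 1-3 disconnects 1 from 3; removing 0-7 disconnects 0 from 7; removing 0-6 disconnects 0 from 6; removing 2-1 disconnects 2 from 1 — these are bridges.
In total 5 edges are bridges.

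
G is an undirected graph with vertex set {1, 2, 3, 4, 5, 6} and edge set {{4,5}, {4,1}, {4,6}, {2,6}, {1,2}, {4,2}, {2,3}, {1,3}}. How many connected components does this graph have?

Starting from 1 we can reach 1, 2, 3, 4, 5, 6. That is one component of size 6.
Total: 1 component.

1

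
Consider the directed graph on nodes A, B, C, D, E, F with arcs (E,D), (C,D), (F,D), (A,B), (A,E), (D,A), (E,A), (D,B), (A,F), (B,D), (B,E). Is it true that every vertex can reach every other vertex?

No

There is no directed path from F to C, so the graph is not strongly connected.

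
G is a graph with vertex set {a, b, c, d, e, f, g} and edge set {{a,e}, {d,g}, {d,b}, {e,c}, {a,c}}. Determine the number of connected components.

3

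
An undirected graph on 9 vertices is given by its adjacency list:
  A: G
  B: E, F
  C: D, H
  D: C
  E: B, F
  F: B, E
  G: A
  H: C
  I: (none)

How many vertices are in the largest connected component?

I is isolated — a component by itself.
Starting from A we can reach A, G. That is one component of size 2.
Starting from B we can reach B, E, F. That is one component of size 3.
Starting from C we can reach C, D, H. That is one component of size 3.
The largest has 3 vertices.

3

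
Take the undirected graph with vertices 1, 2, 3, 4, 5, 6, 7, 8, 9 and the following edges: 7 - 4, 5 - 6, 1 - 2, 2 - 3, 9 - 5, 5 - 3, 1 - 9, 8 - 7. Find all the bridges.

The edges on the cycle 1-9-5-3-2-1 are not bridges since each lies on that cycle.
But removing 8 - 7 disconnects 8 from 7; removing 6 - 5 disconnects 6 from 5; removing 4 - 7 disconnects 4 from 7 — these are bridges.

4-7, 5-6, 7-8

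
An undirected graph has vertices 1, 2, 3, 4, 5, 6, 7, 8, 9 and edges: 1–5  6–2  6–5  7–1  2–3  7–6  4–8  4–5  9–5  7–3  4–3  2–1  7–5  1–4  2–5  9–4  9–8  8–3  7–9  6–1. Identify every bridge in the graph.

none

The edges on the cycle 7-6-2-1-4-8-9-7 are not bridges since each lies on that cycle.
Every edge lies on some cycle, so there are no bridges.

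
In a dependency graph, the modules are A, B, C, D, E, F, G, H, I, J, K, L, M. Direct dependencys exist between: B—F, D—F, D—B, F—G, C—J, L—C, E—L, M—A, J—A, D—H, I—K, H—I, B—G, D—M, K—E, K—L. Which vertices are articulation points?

D

Removing D increases the component count from 1 to 2, so D is a cut vertex.
By contrast removing J leaves 1 component; it is not a cut vertex. No other vertex is a cut vertex either.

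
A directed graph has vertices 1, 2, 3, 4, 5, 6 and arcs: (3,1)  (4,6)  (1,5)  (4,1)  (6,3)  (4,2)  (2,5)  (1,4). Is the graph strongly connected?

There is no directed path from 5 to 3, so the graph is not strongly connected.

No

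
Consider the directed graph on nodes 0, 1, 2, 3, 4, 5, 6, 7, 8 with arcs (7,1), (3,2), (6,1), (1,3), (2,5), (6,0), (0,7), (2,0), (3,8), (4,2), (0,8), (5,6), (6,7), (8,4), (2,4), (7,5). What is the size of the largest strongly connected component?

9

{0, 1, 2, 3, 4, 5, 6, 7, 8} are all mutually reachable — one SCC of size 9.
The largest has 9 vertices.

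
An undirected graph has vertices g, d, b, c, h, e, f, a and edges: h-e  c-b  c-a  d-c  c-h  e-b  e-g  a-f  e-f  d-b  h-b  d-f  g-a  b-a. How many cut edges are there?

0

The edges on the cycle c-h-e-b-a-c are not bridges since each lies on that cycle.
Every edge lies on some cycle, so there are no bridges.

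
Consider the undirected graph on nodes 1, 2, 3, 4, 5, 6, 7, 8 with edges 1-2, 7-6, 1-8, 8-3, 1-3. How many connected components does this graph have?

4

5 is isolated — a component by itself.
4 is isolated — a component by itself.
Starting from 6 we can reach 6, 7. That is one component of size 2.
Starting from 1 we can reach 1, 2, 3, 8. That is one component of size 4.
Total: 4 components.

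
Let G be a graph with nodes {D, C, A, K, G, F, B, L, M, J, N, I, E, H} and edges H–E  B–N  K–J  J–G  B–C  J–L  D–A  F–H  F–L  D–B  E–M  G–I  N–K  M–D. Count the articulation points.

Removing B increases the component count from 1 to 2, so B is a cut vertex.
Removing D increases the component count from 1 to 2, so D is a cut vertex.
Removing G increases the component count from 1 to 2, so G is a cut vertex.
Likewise J is a cut vertex.
By contrast removing K leaves 1 component; it is not a cut vertex. No other vertex is a cut vertex either.

4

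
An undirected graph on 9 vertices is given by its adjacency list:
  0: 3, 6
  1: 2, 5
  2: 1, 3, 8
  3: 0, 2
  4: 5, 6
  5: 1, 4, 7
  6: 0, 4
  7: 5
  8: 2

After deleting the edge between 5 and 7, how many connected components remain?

Before removal there is 1 component.
5-7 is a bridge — removing it separates 5's side from 7's side.
After removal: 2 components.

2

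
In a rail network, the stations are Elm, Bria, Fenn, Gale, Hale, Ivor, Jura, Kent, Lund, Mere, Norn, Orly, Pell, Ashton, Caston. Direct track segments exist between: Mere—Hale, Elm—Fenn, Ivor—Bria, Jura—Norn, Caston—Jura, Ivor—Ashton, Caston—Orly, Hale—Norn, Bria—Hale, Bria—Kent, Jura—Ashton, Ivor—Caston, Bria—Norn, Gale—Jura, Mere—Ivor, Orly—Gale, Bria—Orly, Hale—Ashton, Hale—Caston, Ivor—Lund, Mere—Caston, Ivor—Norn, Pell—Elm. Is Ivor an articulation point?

Yes

Deleting Ivor raises the number of components from 2 to 3, so Ivor is a cut vertex.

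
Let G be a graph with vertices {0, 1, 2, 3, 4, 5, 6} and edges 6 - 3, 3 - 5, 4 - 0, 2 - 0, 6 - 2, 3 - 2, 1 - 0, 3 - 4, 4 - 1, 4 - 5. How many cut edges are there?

0

The edges on the cycle 4-1-0-4 are not bridges since each lies on that cycle.
Every edge lies on some cycle, so there are no bridges.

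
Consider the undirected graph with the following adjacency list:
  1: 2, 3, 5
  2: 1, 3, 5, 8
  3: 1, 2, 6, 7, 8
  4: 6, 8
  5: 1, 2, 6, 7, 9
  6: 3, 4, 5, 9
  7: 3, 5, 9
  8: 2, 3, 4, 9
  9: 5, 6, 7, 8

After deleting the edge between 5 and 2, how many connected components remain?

5 and 2 are still connected via 5-1-2, so the component count stays at 1.

1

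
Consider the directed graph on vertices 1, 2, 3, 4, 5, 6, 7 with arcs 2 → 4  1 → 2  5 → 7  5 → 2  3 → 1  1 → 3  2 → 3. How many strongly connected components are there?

5

{1, 2, 3} are all mutually reachable — one SCC of size 3.
{5} is an SCC by itself.
{4} is an SCC by itself.
{7} is an SCC by itself.
{6} is an SCC by itself.
That gives 5 strongly connected components.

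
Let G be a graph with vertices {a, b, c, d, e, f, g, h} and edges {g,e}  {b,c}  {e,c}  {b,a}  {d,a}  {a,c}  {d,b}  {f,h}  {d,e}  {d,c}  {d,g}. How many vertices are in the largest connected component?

Starting from f we can reach f, h. That is one component of size 2.
Starting from a we can reach a, b, c, d, e, g. That is one component of size 6.
The largest has 6 vertices.

6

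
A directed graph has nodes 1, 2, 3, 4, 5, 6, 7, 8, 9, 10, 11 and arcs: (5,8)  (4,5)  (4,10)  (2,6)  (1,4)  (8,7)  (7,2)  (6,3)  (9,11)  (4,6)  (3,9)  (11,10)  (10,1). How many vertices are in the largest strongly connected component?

11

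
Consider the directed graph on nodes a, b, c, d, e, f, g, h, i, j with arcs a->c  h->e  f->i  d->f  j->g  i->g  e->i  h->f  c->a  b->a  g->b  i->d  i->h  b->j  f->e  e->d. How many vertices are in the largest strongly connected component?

5

{d, e, f, h, i} are all mutually reachable — one SCC of size 5.
{b, g, j} are all mutually reachable — one SCC of size 3.
{a, c} are all mutually reachable — one SCC of size 2.
The largest has 5 vertices.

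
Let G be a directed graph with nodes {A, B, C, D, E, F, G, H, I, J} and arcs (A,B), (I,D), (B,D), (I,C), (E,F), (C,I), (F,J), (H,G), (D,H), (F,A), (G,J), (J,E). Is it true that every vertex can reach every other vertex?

No

There is no directed path from G to I, so the graph is not strongly connected.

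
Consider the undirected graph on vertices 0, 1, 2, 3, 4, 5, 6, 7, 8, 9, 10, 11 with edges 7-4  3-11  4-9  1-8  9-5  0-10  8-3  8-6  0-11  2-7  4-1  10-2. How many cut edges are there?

3

The edges on the cycle 0-10-2-7-4-1-8-3-11-0 are not bridges since each lies on that cycle.
But removing 9-4 disconnects 9 from 4; removing 9-5 disconnects 9 from 5; removing 6-8 disconnects 6 from 8 — these are bridges.
That makes 3 bridges.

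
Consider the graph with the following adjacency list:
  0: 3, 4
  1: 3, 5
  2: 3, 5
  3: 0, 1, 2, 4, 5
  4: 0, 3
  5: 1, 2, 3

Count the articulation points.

Removing 3 increases the component count from 1 to 2, so 3 is a cut vertex.
By contrast removing 0 leaves 1 component; it is not a cut vertex. No other vertex is a cut vertex either.

1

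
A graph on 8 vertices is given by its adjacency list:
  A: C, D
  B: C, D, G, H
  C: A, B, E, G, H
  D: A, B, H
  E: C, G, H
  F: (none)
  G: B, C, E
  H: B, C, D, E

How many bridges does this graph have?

The edges on the cycle C-H-D-A-C are not bridges since each lies on that cycle.
Every edge lies on some cycle, so there are no bridges.

0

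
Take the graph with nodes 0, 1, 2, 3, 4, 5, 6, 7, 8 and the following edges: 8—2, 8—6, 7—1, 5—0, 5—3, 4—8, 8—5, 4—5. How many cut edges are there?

The edges on the cycle 4-8-5-4 are not bridges since each lies on that cycle.
But removing 0—5 disconnects 0 from 5; removing 3—5 disconnects 3 from 5; removing 6—8 disconnects 6 from 8; removing 1—7 disconnects 1 from 7 — these are bridges.
In total 5 edges are bridges.

5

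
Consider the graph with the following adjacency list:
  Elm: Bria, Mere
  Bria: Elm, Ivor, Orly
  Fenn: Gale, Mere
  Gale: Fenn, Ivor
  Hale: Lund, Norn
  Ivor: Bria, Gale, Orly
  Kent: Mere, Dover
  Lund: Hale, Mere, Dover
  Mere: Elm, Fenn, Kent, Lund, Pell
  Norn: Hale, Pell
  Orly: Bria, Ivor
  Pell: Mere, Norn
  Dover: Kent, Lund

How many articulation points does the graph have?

1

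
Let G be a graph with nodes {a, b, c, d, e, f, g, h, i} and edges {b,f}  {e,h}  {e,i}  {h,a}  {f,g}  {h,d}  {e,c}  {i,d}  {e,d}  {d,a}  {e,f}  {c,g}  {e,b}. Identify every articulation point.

Removing e increases the component count from 1 to 2, so e is a cut vertex.
By contrast removing i leaves 1 component; it is not a cut vertex. No other vertex is a cut vertex either.

e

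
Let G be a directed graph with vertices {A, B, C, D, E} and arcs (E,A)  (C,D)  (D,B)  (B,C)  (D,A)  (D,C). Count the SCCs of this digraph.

3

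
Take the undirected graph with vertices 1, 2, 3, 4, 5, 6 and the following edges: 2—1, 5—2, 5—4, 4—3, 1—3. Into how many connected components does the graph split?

6 is isolated — a component by itself.
Starting from 1 we can reach 1, 2, 3, 4, 5. That is one component of size 5.
Total: 2 components.

2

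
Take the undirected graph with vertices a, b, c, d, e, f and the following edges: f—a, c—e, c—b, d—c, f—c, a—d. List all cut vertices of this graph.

c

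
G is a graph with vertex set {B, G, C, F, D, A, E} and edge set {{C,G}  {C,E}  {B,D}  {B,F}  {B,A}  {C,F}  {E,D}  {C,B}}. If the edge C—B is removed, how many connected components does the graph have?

C and B are still connected via C-F-B, so the component count stays at 1.

1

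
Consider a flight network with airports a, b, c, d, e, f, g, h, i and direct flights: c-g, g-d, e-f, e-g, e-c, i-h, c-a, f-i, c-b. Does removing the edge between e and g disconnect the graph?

No

After removing e-g, the path e-c-g still connects them, so the edge is not a bridge.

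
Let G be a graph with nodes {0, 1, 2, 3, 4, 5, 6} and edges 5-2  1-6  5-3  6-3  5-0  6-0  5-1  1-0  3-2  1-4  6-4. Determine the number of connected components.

1

Starting from 0 we can reach 0, 1, 2, 3, 4, 5, 6. That is one component of size 7.
Total: 1 component.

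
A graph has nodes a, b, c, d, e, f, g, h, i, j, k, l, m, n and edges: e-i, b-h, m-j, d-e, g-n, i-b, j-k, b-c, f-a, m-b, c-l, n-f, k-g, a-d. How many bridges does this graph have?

3

The edges on the cycle m-j-k-g-n-f-a-d-e-i-b-m are not bridges since each lies on that cycle.
But removing c-l disconnects c from l; removing b-c disconnects b from c; removing b-h disconnects b from h — these are bridges.
That makes 3 bridges.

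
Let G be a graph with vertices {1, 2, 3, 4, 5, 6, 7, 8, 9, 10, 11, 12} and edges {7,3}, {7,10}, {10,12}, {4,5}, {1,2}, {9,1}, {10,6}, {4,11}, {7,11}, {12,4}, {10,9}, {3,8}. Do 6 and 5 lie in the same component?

Yes

From 6 we can reach 1, 2, 3, 4, 5, 6, 7, 8, 9, 10, 11, 12, which includes 5.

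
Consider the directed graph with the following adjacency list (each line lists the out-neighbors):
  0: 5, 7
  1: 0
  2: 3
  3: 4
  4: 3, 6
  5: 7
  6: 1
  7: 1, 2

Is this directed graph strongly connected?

From 1 we can reach every vertex (0, 1, 2, 3, 4, 5, 6, 7), and every vertex can reach 1 (0, 1, 2, 3, 4, 5, 6, 7). So the whole graph is one strongly connected component.

Yes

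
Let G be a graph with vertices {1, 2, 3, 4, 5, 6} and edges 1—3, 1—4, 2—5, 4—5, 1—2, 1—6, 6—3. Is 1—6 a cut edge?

After removing 1—6, the path 1-3-6 still connects them, so the edge is not a bridge.

No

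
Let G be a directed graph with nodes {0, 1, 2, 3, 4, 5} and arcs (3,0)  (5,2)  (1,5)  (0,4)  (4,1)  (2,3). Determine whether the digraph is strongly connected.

Yes

From 0 we can reach every vertex (0, 1, 2, 3, 4, 5), and every vertex can reach 0 (0, 1, 2, 3, 4, 5). So the whole graph is one strongly connected component.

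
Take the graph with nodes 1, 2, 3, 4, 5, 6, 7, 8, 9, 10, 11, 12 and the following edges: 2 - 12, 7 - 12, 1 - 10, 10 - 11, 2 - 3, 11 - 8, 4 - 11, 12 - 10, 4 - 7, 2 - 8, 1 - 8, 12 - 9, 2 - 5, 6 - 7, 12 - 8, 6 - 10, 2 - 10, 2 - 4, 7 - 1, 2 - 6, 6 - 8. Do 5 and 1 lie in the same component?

Yes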